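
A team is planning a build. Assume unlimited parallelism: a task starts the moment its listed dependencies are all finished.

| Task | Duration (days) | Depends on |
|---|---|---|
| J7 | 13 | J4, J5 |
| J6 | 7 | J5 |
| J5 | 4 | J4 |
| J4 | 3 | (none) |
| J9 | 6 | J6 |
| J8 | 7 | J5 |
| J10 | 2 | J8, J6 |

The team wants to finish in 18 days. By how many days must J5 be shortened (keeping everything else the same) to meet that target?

2

Current finish: 20 days; target: 18.
J5 is on every critical path, so each day cut from J5 cuts the finish by one (this holds down to a finish of 17).
Need 20 − 18 = 2 days off J5 → J5 becomes 2 days, finish becomes 18.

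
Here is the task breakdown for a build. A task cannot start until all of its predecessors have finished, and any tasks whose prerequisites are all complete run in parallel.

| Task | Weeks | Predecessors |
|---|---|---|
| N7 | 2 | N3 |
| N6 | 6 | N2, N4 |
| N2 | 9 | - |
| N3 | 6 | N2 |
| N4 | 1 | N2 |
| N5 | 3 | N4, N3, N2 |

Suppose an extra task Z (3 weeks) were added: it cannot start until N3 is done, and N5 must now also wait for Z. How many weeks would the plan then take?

Originally the plan takes 18 weeks.
With Z inserted, N5 now waits for max(N4, N3, N2, Z).
New critical path: N2→N3→Z→N5 = 9+6+3+3 = 21 ⇒ 21 weeks.

21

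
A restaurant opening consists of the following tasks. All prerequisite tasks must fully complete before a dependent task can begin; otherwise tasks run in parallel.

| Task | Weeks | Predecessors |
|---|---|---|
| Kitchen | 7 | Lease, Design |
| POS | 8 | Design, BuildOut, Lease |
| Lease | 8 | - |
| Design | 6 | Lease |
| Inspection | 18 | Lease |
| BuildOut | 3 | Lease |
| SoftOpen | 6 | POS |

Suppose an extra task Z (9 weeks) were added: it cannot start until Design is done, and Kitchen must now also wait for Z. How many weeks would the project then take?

Originally the project takes 28 weeks.
With Z inserted, Kitchen now waits for max(Lease, Design, Z).
New critical path: Lease→Design→Z→Kitchen = 8+6+9+7 = 30 ⇒ 30 weeks.

30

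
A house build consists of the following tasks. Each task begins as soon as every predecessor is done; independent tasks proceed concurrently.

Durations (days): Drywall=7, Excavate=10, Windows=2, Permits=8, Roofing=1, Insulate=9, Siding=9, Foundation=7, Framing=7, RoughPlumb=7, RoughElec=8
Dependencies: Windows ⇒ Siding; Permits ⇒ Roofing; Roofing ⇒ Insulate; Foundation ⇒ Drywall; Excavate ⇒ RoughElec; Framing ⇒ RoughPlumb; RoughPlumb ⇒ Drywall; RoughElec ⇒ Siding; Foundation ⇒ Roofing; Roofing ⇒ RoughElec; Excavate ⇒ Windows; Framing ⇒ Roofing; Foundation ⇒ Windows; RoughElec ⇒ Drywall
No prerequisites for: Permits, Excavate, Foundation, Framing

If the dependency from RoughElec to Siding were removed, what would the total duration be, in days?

Original critical path: Excavate→RoughElec→Siding = 10+8+9 = 27 ⇒ 27 days.
Without RoughElec→Siding, Siding's earliest start moves from 18 to 12.
The longest chain is now Excavate→RoughElec→Drywall = 10+8+7 = 25, so the job takes 25 days.

25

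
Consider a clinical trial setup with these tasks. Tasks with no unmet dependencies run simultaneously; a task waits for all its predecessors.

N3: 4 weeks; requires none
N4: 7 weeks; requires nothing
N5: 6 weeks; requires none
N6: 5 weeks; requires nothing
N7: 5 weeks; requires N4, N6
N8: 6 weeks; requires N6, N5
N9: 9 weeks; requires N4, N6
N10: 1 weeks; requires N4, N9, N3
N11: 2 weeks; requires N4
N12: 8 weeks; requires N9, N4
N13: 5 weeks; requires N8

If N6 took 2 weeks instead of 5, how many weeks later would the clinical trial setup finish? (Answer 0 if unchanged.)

0

Critical path before the change: N4→N9→N12 = 7+9+8 = 24 giving 24 weeks.
The longest path through N6 is only 22 weeks, so N6 has float 2.
No other chain overtakes it, so the finish is 24 weeks.
Change in finish: 24 − 24 = +0 weeks.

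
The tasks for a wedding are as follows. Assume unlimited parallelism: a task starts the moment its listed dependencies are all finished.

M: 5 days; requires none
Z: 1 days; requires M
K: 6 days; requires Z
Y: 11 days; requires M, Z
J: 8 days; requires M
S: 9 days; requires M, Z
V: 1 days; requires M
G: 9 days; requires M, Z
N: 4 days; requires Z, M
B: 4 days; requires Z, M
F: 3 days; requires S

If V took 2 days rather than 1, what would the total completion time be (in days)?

The binding path is M→Z→S→F = 5+1+9+3 = 18; finish at 18 days.
V is off the critical path — its longest chain is 6 days, giving 12 of slack.
That remains the longest chain; total 18 days.

18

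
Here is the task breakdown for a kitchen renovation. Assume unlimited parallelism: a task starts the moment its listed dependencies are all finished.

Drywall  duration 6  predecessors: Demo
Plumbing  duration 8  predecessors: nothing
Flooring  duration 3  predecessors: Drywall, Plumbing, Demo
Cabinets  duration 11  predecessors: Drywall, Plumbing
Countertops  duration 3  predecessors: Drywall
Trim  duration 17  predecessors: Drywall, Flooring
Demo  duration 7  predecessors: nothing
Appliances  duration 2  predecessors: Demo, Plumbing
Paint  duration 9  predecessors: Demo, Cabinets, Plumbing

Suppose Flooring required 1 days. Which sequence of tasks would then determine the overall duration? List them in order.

Demo, Drywall, Cabinets, Paint

Actual critical path: Demo→Drywall→Flooring→Trim = 7+6+3+17 = 33 ⇒ 33 days.
Since Flooring is critical, the -2 change carries straight to that chain (now 31 days).
New critical path: Demo→Drywall→Cabinets→Paint = 7+6+11+9 = 33 ⇒ 33 days.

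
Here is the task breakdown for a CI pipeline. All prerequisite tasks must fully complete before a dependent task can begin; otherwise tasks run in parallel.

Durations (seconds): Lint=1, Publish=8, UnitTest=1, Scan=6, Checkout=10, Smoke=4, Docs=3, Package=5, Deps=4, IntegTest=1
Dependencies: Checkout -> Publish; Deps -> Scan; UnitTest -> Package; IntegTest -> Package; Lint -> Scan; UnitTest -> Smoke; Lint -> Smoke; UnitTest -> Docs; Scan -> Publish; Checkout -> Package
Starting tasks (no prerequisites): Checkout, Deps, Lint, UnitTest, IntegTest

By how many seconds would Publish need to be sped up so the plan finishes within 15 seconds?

3

Current finish: 18 seconds; target: 15.
Publish is on every critical path, so each second cut from Publish cuts the finish by one (this holds down to a finish of 15).
Need 18 − 15 = 3 seconds off Publish → Publish becomes 5 seconds, finish becomes 15.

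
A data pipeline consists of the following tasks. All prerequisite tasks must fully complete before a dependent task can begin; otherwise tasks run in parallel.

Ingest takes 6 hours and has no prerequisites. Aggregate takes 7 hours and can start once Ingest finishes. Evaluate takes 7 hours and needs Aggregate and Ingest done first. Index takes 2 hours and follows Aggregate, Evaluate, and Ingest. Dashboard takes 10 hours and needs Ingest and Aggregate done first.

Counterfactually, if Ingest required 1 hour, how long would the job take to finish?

18

Actual critical path: Ingest→Aggregate→Dashboard = 6+7+10 = 23 ⇒ 23 hours.
Ingest is on the critical path; changing it to 1 makes that path 18 hours.
That remains the longest chain; total 18 hours.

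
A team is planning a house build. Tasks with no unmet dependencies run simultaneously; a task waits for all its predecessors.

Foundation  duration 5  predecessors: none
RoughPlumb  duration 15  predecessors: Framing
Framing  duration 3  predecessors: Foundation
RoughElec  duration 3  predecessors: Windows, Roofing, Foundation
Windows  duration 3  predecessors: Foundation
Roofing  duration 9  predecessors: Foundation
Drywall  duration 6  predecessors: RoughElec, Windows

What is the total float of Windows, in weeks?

Critical path: Foundation→Framing→RoughPlumb = 5+3+15 = 23, so the finish is 23 weeks.
Windows finishes as early as 8 and must finish by 14.
Float = 23 − 17 = 6.

6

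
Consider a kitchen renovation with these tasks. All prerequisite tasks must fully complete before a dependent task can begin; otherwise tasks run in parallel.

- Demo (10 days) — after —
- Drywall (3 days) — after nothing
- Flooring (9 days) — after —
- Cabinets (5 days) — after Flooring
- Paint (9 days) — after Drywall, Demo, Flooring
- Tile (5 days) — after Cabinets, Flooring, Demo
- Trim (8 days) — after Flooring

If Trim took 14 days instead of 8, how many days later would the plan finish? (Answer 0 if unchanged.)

As given, the longest chain is Demo→Paint = 10+9 = 19, so the finish is 19 days.
The longest path through Trim is only 17 days, so Trim has float 2.
Now Flooring→Trim = 9+14 = 23 is longest, so the finish becomes 23 days.
Change in finish: 23 − 19 = +4 days.

4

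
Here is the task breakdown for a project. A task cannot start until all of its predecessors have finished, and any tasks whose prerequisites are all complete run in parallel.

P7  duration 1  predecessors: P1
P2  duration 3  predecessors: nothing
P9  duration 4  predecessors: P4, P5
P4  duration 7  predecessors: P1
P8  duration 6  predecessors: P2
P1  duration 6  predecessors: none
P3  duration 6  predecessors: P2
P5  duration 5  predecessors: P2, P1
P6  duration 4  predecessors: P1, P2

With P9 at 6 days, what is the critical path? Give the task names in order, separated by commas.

P1, P4, P9

Baseline: P1→P4→P9 = 6+7+4 = 17 → 17 days.
Since P9 is critical, the +2 change carries straight to that chain (now 19 days).
No other chain overtakes it, so the finish is 19 days.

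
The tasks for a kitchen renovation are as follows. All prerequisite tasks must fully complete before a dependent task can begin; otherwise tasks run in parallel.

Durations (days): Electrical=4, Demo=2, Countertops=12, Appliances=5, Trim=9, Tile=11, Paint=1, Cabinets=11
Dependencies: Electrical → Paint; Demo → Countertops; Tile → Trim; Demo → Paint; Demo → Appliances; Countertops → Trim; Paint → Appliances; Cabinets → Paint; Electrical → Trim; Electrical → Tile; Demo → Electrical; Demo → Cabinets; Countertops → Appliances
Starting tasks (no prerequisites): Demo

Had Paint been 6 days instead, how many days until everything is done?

26

Actual critical path: Demo→Electrical→Tile→Trim = 2+4+11+9 = 26 ⇒ 26 days.
Paint is off the critical path — its longest chain is 19 days, giving 7 of slack.
The critical path is still Demo→Electrical→Tile→Trim; finish is now 26 days.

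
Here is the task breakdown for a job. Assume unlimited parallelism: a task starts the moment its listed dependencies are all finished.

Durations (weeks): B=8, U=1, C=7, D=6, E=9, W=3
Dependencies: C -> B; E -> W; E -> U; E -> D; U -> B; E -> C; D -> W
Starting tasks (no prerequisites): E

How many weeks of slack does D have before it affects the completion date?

Critical path: E→C→B = 9+7+8 = 24, so the finish is 24 weeks.
D finishes as early as 15 and must finish by 21.
Slack of D = 15 − 9 = 6 weeks.

6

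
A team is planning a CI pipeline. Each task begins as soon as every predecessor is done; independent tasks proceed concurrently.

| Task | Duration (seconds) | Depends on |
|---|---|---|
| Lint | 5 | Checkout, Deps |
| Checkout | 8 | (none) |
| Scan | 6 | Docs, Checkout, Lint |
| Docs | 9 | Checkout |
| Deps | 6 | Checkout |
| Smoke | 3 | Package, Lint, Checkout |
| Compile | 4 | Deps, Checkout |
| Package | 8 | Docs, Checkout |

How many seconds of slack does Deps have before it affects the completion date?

The longest chain is Checkout→Docs→Package→Smoke = 8+9+8+3 = 28; overall finish 28 seconds.
Longest path through Deps: 25 seconds (earliest finish 14, latest finish 17).
Float = 28 − 25 = 3.

3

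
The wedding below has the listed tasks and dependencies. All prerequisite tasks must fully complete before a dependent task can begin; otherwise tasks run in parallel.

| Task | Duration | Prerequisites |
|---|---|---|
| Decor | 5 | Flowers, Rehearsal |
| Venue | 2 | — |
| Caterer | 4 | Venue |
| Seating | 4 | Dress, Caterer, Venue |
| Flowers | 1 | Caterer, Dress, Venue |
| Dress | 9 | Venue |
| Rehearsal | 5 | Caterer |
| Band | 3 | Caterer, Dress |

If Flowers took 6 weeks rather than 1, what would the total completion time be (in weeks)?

The binding path is Venue→Dress→Flowers→Decor = 2+9+1+5 = 17; finish at 17 weeks.
Flowers is on the critical path; changing it to 6 makes that path 22 weeks.
That remains the longest chain; total 22 weeks.

22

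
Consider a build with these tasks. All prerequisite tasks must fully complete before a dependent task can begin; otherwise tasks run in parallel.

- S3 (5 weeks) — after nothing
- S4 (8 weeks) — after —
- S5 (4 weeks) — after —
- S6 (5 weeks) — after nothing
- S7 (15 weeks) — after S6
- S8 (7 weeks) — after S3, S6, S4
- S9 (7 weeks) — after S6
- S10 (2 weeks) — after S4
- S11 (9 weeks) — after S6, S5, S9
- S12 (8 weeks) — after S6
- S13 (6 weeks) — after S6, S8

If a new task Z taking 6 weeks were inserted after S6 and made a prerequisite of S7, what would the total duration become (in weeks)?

Originally the plan takes 21 weeks.
With Z inserted, S7 now waits for max(S6, Z).
New critical path: S6→Z→S7 = 5+6+15 = 26 ⇒ 26 weeks.

26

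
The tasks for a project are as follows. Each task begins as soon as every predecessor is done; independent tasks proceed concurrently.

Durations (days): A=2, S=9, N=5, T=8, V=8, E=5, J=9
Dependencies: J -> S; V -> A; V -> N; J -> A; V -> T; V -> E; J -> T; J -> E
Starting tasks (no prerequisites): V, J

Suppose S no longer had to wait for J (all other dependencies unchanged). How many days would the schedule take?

With the dependency in place, J→S = 9+9 = 18 sets the finish at 18 days.
Without J→S, S's earliest start moves from 9 to 0.
The longest chain is now J→T = 9+8 = 17, so the schedule takes 17 days.

17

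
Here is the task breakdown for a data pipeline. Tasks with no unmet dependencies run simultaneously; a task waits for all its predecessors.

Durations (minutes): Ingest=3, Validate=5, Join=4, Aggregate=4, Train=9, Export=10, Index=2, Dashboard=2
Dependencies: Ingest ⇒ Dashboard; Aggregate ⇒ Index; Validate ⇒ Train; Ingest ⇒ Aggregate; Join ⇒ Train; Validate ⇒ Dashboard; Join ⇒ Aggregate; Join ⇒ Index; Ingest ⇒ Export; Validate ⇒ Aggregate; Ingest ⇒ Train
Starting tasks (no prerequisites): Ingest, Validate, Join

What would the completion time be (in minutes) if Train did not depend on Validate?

13

Original critical path: Validate→Train = 5+9 = 14 ⇒ 14 minutes.
Without Validate→Train, Train's earliest start moves from 5 to 4.
New critical path: Ingest→Export = 3+10 = 13 ⇒ 13 minutes.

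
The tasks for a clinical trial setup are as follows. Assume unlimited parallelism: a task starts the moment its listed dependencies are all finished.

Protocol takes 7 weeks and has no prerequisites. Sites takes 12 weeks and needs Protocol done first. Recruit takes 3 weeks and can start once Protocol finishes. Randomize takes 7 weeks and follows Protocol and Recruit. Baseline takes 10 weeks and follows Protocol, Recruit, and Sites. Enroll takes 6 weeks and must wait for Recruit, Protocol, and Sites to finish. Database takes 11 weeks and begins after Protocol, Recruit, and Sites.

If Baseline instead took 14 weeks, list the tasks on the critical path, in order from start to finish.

Protocol, Sites, Baseline

Baseline: Protocol→Sites→Database = 7+12+11 = 30 → 30 weeks.
Baseline has 1 week of float (longest path through it is 29).
The binding chain switches to Protocol→Sites→Baseline = 7+12+14 = 33; finish 33 weeks.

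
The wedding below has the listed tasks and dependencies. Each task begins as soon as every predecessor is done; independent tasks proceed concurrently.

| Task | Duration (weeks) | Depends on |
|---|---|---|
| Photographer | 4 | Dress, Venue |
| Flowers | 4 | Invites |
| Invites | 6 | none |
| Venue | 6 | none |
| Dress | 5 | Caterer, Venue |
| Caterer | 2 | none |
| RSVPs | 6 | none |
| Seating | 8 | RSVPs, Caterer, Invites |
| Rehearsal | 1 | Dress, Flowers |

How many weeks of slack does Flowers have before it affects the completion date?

The longest chain is Venue→Dress→Photographer = 6+5+4 = 15; overall finish 15 weeks.
Flowers finishes as early as 10 and must finish by 14.
So Flowers can slip 14 − 10 = 4 weeks.

4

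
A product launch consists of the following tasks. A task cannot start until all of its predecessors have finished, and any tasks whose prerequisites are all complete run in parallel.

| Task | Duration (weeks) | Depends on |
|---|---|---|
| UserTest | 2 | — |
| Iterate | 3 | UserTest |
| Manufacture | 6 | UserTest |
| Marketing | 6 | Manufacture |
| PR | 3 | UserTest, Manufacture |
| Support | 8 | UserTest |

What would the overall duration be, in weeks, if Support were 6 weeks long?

14

As given, the longest chain is UserTest→Manufacture→Marketing = 2+6+6 = 14, so the finish is 14 weeks.
Support has 4 weeks of float (longest path through it is 10).
That remains the longest chain; total 14 weeks.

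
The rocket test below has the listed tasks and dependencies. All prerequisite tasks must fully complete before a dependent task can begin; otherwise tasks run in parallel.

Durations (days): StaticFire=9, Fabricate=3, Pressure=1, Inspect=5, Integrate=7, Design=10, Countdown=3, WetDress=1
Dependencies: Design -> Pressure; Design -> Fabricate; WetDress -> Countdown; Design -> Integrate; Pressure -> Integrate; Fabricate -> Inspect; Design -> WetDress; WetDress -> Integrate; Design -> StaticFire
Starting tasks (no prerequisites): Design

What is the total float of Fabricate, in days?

Design→StaticFire = 10+9 = 19 sets the makespan at 19 days.
Fabricate finishes as early as 13 and must finish by 14.
Float = 19 − 18 = 1.

1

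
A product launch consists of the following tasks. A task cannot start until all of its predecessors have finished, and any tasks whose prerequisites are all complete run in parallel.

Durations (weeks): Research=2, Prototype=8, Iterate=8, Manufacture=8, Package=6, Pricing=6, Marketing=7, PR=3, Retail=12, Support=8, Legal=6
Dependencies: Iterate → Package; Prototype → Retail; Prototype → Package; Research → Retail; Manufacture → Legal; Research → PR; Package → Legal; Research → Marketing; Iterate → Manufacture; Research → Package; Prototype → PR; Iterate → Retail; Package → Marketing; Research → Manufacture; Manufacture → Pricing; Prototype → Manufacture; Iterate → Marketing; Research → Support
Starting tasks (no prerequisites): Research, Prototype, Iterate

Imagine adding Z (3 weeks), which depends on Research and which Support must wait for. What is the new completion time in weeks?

22

Originally the project takes 22 weeks.
With Z inserted, Support now waits for max(Research, Z).
New critical path: Prototype→Manufacture→Pricing = 8+8+6 = 22 ⇒ 22 weeks.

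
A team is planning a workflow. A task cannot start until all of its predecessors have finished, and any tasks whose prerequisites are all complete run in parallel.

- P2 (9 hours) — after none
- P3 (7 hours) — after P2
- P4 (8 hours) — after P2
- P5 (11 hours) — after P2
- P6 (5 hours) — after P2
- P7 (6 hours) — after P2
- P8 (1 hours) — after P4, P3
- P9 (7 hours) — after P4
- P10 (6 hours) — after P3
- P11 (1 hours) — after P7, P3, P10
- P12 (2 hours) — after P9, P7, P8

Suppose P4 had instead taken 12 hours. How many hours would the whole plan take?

As given, the longest chain is P2→P4→P9→P12 = 9+8+7+2 = 26, so the finish is 26 hours.
P4 is on the critical path; changing it to 12 makes that path 30 hours.
The critical path is still P2→P4→P9→P12; finish is now 30 hours.

30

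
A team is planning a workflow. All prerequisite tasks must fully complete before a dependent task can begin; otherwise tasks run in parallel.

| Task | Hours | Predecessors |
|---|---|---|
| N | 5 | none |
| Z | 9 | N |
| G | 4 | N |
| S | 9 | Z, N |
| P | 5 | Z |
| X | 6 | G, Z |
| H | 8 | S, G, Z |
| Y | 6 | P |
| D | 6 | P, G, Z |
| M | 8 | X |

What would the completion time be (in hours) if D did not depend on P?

With the dependency in place, N→Z→S→H = 5+9+9+8 = 31 sets the finish at 31 hours.
Without P→D, D's earliest start moves from 19 to 14.
New critical path: N→Z→S→H = 5+9+9+8 = 31 ⇒ 31 hours.

31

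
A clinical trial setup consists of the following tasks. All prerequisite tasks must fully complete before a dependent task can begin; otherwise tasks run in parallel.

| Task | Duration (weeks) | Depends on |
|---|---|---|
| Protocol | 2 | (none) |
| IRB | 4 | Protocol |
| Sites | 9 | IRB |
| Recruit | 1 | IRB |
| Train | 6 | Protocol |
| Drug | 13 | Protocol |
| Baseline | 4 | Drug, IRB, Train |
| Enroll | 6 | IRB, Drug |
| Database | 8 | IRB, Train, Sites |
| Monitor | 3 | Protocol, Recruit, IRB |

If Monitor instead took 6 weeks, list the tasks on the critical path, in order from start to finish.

Protocol, IRB, Sites, Database

As given, the longest chain is Protocol→IRB→Sites→Database = 2+4+9+8 = 23, so the finish is 23 weeks.
Monitor has 13 weeks of float (longest path through it is 10).
That remains the longest chain; total 23 weeks.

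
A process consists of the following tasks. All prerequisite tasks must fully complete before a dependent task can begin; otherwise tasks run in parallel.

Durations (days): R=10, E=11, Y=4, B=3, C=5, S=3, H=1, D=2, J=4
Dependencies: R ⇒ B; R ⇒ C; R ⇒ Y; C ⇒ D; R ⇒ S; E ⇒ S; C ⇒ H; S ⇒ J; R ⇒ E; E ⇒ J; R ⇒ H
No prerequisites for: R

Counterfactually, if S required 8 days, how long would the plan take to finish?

33

Actual critical path: R→E→S→J = 10+11+3+4 = 28 ⇒ 28 days.
Since S is critical, the +5 change carries straight to that chain (now 33 days).
No other chain overtakes it, so the finish is 33 days.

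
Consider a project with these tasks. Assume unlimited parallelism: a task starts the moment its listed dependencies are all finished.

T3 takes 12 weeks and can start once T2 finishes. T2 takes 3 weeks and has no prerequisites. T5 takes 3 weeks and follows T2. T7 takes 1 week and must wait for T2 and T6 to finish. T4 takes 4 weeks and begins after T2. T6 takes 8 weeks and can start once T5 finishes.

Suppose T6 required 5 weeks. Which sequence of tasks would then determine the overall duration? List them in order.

Critical path before the change: T2→T5→T6→T7 = 3+3+8+1 = 15 giving 15 weeks.
Since T6 is critical, the -3 change carries straight to that chain (now 12 weeks).
The binding chain switches to T2→T3 = 3+12 = 15; finish 15 weeks.

T2, T3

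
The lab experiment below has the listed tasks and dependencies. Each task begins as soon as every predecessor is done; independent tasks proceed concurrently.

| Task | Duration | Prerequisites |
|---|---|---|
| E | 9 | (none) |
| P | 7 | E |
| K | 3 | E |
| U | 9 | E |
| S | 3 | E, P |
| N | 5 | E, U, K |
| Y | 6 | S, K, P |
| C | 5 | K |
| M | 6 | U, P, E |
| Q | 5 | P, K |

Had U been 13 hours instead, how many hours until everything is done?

28

Critical path before the change: E→P→S→Y = 9+7+3+6 = 25 giving 25 hours.
U has 1 hour of float (longest path through it is 24).
New critical path: E→U→M = 9+13+6 = 28 ⇒ 28 hours.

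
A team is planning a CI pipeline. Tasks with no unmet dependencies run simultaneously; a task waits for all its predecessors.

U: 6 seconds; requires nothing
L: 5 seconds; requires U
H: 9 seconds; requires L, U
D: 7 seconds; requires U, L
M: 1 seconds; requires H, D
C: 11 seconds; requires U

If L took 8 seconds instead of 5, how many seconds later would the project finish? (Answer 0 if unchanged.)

3

Actual critical path: U→L→H→M = 6+5+9+1 = 21 ⇒ 21 seconds.
L is on the critical path; changing it to 8 makes that path 24 seconds.
No other chain overtakes it, so the finish is 24 seconds.
Change in finish: 24 − 21 = +3 seconds.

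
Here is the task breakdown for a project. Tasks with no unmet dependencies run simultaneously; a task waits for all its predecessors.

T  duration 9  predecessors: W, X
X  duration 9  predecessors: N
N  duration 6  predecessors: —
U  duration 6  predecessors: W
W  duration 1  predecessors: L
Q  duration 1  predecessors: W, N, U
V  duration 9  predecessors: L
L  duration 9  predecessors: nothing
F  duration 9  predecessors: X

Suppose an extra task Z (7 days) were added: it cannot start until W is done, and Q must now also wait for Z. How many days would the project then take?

24

Originally the project takes 24 days.
With Z inserted, Q now waits for max(W, N, U, Z).
New critical path: N→X→T = 6+9+9 = 24 ⇒ 24 days.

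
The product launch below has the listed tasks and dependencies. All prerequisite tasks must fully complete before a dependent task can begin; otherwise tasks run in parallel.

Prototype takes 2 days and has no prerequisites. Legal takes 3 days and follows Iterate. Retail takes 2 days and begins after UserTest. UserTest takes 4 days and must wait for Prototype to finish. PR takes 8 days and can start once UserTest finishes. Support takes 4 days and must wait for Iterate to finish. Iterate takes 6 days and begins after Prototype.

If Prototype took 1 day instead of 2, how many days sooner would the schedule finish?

Critical path before the change: Prototype→UserTest→PR = 2+4+8 = 14 giving 14 days.
Since Prototype is critical, the -1 change carries straight to that chain (now 13 days).
That remains the longest chain; total 13 days.
Change in finish: 13 − 14 = -1 days.

1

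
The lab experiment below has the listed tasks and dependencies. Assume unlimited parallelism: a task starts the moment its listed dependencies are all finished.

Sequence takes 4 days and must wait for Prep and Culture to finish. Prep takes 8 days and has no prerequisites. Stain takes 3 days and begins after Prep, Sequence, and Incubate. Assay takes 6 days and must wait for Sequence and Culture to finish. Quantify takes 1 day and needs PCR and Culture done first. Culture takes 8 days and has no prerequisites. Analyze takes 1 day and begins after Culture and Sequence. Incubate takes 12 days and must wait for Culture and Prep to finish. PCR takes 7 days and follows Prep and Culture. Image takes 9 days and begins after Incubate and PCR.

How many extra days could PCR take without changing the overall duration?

Critical path: Prep→Incubate→Image = 8+12+9 = 29, so the finish is 29 days.
The longest chain containing PCR totals 24 days.
Slack of PCR = 13 − 8 = 5 days.

5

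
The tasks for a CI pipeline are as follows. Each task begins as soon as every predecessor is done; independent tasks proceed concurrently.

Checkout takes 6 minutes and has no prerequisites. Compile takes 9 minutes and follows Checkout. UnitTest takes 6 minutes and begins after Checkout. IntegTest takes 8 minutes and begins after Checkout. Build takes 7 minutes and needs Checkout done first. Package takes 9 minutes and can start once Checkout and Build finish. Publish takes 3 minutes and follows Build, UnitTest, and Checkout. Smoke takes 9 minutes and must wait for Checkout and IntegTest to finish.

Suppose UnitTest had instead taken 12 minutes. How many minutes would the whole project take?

23

Actual critical path: Checkout→IntegTest→Smoke = 6+8+9 = 23 ⇒ 23 minutes.
UnitTest is off the critical path — its longest chain is 15 minutes, giving 8 of slack.
That remains the longest chain; total 23 minutes.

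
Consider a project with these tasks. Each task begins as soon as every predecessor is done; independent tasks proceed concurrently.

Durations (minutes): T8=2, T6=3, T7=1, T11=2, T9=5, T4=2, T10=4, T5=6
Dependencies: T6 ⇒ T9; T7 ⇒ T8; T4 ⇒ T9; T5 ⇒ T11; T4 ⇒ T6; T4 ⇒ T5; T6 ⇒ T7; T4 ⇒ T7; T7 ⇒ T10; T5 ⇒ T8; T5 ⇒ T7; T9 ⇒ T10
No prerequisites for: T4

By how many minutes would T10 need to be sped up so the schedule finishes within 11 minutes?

3

Current finish: 14 minutes; target: 11.
T10 is on every critical path, so each minute cut from T10 cuts the finish by one (this holds down to a finish of 11).
Need 14 − 11 = 3 minutes off T10 → T10 becomes 1 minute, finish becomes 11.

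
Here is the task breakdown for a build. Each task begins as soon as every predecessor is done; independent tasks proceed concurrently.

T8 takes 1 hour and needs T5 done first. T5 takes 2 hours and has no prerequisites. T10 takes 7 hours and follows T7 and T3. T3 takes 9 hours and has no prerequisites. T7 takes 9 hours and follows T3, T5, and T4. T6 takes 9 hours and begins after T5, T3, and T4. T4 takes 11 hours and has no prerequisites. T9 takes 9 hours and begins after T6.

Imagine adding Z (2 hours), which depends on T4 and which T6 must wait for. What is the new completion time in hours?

31

Originally the build takes 29 hours.
With Z inserted, T6 now waits for max(T5, T3, T4, Z).
New critical path: T4→Z→T6→T9 = 11+2+9+9 = 31 ⇒ 31 hours.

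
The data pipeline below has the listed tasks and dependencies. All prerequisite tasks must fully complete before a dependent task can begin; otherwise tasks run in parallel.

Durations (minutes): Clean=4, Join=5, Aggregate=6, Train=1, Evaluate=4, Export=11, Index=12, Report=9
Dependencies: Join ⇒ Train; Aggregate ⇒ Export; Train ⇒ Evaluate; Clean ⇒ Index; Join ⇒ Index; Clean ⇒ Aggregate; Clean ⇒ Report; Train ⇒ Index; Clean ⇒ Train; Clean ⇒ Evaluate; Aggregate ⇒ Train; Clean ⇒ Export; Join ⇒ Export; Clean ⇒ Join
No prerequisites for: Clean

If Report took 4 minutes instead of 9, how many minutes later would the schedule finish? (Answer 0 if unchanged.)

0

Actual critical path: Clean→Aggregate→Train→Index = 4+6+1+12 = 23 ⇒ 23 minutes.
Report has 10 minutes of float (longest path through it is 13).
The critical path is still Clean→Aggregate→Train→Index; finish is now 23 minutes.
Change in finish: 23 − 23 = +0 minutes.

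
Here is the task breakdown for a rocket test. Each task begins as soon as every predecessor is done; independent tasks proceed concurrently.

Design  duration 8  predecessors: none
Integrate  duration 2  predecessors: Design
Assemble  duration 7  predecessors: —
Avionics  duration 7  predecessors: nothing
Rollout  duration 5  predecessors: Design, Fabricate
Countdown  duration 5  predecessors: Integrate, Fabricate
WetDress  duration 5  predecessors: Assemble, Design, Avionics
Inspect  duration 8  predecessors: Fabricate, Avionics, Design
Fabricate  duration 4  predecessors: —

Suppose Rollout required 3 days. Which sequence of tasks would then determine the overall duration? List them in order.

Design, Inspect

Baseline: Design→Inspect = 8+8 = 16 → 16 days.
Rollout has 3 days of float (longest path through it is 13).
That remains the longest chain; total 16 days.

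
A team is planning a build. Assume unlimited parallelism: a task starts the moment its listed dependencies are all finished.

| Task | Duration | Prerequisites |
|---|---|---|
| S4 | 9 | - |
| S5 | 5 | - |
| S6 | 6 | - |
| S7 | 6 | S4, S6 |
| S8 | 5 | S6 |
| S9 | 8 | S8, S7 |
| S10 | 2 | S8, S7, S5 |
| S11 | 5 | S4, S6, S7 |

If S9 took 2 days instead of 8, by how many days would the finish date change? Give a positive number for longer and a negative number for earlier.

-3

The binding path is S4→S7→S9 = 9+6+8 = 23; finish at 23 days.
Since S9 is critical, the -6 change carries straight to that chain (now 17 days).
The binding chain switches to S4→S7→S11 = 9+6+5 = 20; finish 20 days.
Change in finish: 20 − 23 = -3 days.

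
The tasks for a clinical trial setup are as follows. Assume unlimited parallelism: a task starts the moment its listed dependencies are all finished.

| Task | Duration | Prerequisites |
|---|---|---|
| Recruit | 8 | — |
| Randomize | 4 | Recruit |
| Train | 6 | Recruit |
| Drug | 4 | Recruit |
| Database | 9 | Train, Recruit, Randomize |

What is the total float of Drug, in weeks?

11

The longest chain is Recruit→Train→Database = 8+6+9 = 23; overall finish 23 weeks.
Drug finishes as early as 12 and must finish by 23.
Slack of Drug = 19 − 8 = 11 weeks.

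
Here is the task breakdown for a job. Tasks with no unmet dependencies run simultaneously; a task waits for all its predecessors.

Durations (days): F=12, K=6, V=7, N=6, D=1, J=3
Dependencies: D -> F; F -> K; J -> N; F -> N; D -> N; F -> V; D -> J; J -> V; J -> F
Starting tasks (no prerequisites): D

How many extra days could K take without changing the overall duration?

1

The longest chain is D→J→F→V = 1+3+12+7 = 23; overall finish 23 days.
K finishes as early as 22 and must finish by 23.
So K can slip 23 − 22 = 1 day.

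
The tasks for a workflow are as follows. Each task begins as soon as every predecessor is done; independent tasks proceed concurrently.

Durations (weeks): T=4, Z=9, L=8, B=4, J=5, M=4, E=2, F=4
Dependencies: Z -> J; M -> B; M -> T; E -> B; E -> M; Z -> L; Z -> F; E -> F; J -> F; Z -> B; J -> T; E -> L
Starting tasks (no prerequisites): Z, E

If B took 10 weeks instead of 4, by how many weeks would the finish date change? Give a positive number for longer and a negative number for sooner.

Actual critical path: Z→J→F = 9+5+4 = 18 ⇒ 18 weeks.
The longest path through B is only 13 weeks, so B has float 5.
New critical path: Z→B = 9+10 = 19 ⇒ 19 weeks.
Change in finish: 19 − 18 = +1 weeks.

1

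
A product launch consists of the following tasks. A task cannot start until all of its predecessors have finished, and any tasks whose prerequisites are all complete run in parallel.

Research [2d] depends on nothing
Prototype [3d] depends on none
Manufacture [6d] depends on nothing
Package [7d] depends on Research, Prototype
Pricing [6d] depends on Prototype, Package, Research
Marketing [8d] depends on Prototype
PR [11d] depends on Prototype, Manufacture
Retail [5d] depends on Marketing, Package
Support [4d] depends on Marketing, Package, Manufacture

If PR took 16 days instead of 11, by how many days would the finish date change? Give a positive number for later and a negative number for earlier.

As given, the longest chain is Manufacture→PR = 6+11 = 17, so the finish is 17 days.
PR lies on that path, so at 16 days the path becomes 22 days.
That remains the longest chain; total 22 days.
Change in finish: 22 − 17 = +5 days.

5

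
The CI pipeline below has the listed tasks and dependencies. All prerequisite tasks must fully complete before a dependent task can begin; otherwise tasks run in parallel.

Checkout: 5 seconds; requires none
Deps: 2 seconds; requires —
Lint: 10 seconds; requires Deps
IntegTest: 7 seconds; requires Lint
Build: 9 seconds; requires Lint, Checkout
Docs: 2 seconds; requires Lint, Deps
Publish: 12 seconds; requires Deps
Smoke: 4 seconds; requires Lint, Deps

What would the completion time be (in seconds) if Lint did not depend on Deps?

Before: longest chain Deps→Lint→Build = 2+10+9 = 21, finish 21.
Without Deps→Lint, Lint's earliest start moves from 2 to 0.
The longest chain is now Lint→Build = 10+9 = 19, so the schedule takes 19 seconds.

19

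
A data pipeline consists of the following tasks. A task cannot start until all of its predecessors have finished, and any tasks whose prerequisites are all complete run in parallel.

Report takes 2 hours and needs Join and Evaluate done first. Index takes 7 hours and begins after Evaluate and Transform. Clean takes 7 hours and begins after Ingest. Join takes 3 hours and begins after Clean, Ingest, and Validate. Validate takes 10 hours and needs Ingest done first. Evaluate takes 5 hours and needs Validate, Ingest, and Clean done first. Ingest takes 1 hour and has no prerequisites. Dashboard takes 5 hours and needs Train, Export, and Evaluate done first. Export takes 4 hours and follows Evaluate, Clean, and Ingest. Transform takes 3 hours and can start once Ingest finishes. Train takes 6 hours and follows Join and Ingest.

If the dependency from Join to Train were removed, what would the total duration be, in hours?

25

With the dependency in place, Ingest→Validate→Join→Train→Dashboard = 1+10+3+6+5 = 25 sets the finish at 25 hours.
Without Join→Train, Train's earliest start moves from 14 to 1.
New critical path: Ingest→Validate→Evaluate→Export→Dashboard = 1+10+5+4+5 = 25 ⇒ 25 hours.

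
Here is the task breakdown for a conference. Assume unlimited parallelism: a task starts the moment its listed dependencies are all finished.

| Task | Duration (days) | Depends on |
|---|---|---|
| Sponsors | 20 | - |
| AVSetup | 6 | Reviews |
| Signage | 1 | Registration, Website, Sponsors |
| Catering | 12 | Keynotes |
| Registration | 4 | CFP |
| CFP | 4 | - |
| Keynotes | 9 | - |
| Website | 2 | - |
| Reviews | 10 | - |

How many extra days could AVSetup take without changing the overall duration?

The longest chain is Keynotes→Catering = 9+12 = 21; overall finish 21 days.
Longest path through AVSetup: 16 days (earliest finish 16, latest finish 21).
Slack of AVSetup = 15 − 10 = 5 days.

5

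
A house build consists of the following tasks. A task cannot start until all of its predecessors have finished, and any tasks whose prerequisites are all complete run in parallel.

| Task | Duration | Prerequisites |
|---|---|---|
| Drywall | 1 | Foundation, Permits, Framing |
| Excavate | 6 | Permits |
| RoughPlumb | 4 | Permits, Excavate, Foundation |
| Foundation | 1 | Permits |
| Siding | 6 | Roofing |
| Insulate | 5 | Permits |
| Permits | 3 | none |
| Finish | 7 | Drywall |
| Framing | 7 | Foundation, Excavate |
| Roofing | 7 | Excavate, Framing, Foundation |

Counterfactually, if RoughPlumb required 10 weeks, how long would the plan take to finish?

29

Actual critical path: Permits→Excavate→Framing→Roofing→Siding = 3+6+7+7+6 = 29 ⇒ 29 weeks.
RoughPlumb has 16 weeks of float (longest path through it is 13).
No other chain overtakes it, so the finish is 29 weeks.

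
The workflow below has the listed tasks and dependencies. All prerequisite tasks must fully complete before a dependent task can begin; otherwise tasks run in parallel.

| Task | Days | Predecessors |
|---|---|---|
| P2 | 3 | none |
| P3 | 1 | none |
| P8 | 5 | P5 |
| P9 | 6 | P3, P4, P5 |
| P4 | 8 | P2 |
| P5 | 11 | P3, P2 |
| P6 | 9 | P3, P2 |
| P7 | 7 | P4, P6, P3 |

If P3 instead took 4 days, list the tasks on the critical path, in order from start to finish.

Baseline: P2→P5→P9 = 3+11+6 = 20 → 20 days.
P3 is off the critical path — its longest chain is 18 days, giving 2 of slack.
The binding chain switches to P3→P5→P9 = 4+11+6 = 21; finish 21 days.

P3, P5, P9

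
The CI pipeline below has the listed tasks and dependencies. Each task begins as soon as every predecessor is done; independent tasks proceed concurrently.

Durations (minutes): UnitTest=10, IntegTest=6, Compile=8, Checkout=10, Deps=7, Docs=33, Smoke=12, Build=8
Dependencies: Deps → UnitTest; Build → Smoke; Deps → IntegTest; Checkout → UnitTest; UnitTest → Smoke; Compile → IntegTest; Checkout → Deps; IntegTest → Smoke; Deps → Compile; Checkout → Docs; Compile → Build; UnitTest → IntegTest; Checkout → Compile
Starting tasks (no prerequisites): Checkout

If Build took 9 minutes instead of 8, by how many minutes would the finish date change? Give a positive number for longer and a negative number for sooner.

1

Baseline: Checkout→Deps→Compile→Build→Smoke = 10+7+8+8+12 = 45 → 45 minutes.
Build is on the critical path; changing it to 9 makes that path 46 minutes.
No other chain overtakes it, so the finish is 46 minutes.
Change in finish: 46 − 45 = +1 minutes.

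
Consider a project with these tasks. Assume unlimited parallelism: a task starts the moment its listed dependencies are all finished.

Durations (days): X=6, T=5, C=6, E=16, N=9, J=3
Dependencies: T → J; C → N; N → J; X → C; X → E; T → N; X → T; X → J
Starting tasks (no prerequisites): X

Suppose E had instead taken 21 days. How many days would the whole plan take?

Critical path before the change: X→C→N→J = 6+6+9+3 = 24 giving 24 days.
E is off the critical path — its longest chain is 22 days, giving 2 of slack.
The binding chain switches to X→E = 6+21 = 27; finish 27 days.

27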